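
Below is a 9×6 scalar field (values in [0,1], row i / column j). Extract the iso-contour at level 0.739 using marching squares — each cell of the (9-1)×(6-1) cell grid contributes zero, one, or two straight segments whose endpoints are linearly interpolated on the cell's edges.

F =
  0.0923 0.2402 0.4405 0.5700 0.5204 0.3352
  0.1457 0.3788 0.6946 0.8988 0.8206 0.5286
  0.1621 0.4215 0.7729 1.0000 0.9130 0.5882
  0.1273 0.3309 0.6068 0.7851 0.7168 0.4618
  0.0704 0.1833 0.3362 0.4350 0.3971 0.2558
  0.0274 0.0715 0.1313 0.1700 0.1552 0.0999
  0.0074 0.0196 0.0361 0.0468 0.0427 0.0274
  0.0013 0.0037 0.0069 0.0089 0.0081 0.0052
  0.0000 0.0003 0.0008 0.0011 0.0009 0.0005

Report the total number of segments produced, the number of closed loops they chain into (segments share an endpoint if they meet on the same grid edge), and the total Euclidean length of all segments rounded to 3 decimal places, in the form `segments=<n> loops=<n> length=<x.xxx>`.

segments=12 loops=1 length=8.089

cell (0,2): code 0100 → (0.514,3.000)–(1.000,2.217)
cell (0,3): code 1100 → (0.728,4.000)–(0.514,3.000)
cell (0,4): code 1000 → (1.000,4.279)–(0.728,4.000)
cell (1,1): code 0100 → (1.567,2.000)–(2.000,1.904)
cell (1,2): code 1110 → (1.000,2.217)–(1.567,2.000)
cell (1,4): code 1001 → (2.000,4.536)–(1.000,4.279)
cell (2,1): code 0010 → (2.000,1.904)–(2.204,2.000)
cell (2,2): code 0111 → (2.204,2.000)–(3.000,2.741)
cell (2,3): code 1011 → (3.000,3.675)–(2.887,4.000)
cell (2,4): code 0001 → (2.887,4.000)–(2.000,4.536)
cell (3,2): code 0010 → (3.000,2.741)–(3.132,3.000)
cell (3,3): code 0001 → (3.132,3.000)–(3.000,3.675)
total: 12 segments, chained into 1 closed loop(s), length Σ = 8.088522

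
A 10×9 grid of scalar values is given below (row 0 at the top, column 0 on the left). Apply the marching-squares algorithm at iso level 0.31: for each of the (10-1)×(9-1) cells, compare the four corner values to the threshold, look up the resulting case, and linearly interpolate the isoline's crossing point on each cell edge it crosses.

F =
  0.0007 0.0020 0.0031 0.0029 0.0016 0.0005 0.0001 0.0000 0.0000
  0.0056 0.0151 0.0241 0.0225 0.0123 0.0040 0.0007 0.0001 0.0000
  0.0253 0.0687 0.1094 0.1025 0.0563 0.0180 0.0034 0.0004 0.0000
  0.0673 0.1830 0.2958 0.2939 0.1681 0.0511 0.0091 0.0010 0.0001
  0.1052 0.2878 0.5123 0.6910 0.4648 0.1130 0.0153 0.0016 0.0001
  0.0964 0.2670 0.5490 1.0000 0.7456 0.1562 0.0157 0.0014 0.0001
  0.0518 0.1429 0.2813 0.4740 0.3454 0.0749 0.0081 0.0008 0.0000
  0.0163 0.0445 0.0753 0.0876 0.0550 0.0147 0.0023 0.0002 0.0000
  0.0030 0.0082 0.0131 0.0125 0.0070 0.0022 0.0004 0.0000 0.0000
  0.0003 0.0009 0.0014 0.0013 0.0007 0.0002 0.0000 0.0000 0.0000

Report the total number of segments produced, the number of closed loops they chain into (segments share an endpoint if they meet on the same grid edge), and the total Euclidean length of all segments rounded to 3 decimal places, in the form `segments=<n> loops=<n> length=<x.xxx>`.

cell (3,1): code 0100 → (3.066,2.000)–(4.000,1.099)
cell (3,2): code 1100 → (3.041,3.000)–(3.066,2.000)
cell (3,3): code 1100 → (3.478,4.000)–(3.041,3.000)
cell (3,4): code 1000 → (4.000,4.440)–(3.478,4.000)
cell (4,1): code 0110 → (4.000,1.099)–(5.000,1.152)
cell (4,4): code 1001 → (5.000,4.739)–(4.000,4.440)
cell (5,1): code 0010 → (5.000,1.152)–(5.893,2.000)
cell (5,2): code 0111 → (5.893,2.000)–(6.000,2.149)
cell (5,4): code 1001 → (6.000,4.131)–(5.000,4.739)
cell (6,2): code 0010 → (6.000,2.149)–(6.424,3.000)
cell (6,3): code 0011 → (6.424,3.000)–(6.122,4.000)
cell (6,4): code 0001 → (6.122,4.000)–(6.000,4.131)
total: 12 segments, chained into 1 closed loop(s), length Σ = 10.877317

segments=12 loops=1 length=10.877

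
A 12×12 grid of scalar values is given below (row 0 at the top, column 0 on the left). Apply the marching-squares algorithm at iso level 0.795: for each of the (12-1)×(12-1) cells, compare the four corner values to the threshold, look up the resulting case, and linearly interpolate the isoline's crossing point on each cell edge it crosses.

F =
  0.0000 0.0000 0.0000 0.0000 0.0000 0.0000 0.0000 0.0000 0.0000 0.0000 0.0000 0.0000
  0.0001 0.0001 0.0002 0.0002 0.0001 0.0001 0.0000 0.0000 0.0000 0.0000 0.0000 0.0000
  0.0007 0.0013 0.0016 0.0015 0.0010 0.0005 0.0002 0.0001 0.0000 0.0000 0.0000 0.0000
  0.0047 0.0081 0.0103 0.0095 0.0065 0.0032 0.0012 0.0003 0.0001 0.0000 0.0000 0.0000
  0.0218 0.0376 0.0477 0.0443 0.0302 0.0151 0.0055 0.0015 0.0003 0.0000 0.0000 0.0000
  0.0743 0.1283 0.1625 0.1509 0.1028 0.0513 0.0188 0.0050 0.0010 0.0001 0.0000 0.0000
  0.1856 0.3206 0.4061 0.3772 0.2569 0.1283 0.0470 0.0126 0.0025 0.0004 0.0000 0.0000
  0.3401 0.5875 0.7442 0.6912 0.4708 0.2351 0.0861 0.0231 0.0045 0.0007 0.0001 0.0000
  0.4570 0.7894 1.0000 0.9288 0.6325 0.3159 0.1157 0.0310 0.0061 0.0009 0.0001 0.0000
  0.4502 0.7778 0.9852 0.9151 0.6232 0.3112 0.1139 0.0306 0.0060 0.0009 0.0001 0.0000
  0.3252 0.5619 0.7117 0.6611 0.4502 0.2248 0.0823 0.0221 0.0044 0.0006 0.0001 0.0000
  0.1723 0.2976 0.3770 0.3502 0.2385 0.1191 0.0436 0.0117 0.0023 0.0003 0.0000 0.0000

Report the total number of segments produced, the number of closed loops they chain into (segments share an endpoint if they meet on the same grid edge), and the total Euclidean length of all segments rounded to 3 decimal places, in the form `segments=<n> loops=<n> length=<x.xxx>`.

cell (7,1): code 0100 → (7.199,2.000)–(8.000,1.027)
cell (7,2): code 1100 → (7.437,3.000)–(7.199,2.000)
cell (7,3): code 1000 → (8.000,3.452)–(7.437,3.000)
cell (8,1): code 0110 → (8.000,1.027)–(9.000,1.083)
cell (8,3): code 1001 → (9.000,3.411)–(8.000,3.452)
cell (9,1): code 0010 → (9.000,1.083)–(9.695,2.000)
cell (9,2): code 0011 → (9.695,2.000)–(9.473,3.000)
cell (9,3): code 0001 → (9.473,3.000)–(9.000,3.411)
total: 8 segments, chained into 1 closed loop(s), length Σ = 7.815263

segments=8 loops=1 length=7.815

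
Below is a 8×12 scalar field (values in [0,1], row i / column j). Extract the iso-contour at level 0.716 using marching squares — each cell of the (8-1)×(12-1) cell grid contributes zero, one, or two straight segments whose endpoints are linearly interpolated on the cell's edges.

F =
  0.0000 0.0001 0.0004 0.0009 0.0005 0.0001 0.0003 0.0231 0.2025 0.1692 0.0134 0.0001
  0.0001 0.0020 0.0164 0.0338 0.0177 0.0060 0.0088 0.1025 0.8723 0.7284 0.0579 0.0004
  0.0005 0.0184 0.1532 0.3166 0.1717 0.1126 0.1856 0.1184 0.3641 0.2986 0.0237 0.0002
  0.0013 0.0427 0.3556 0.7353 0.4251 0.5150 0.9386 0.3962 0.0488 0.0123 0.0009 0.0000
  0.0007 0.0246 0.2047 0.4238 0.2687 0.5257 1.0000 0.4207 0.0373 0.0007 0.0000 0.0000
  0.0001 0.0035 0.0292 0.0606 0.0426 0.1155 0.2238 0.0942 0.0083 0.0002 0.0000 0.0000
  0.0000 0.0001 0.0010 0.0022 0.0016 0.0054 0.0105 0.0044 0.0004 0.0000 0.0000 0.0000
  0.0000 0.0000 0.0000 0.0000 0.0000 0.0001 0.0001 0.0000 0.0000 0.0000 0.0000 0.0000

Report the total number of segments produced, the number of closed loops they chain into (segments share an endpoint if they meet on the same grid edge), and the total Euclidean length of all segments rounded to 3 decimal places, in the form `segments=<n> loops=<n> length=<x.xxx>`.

segments=16 loops=3 length=7.543

cell (0,7): code 0100 → (0.767,8.000)–(1.000,7.797)
cell (0,8): code 1100 → (0.978,9.000)–(0.767,8.000)
cell (0,9): code 1000 → (1.000,9.018)–(0.978,9.000)
cell (1,7): code 0010 → (1.000,7.797)–(1.308,8.000)
cell (1,8): code 0011 → (1.308,8.000)–(1.029,9.000)
cell (1,9): code 0001 → (1.029,9.000)–(1.000,9.018)
cell (2,2): code 0100 → (2.954,3.000)–(3.000,2.949)
cell (2,3): code 1000 → (3.000,3.062)–(2.954,3.000)
cell (2,5): code 0100 → (2.704,6.000)–(3.000,5.475)
cell (2,6): code 1000 → (3.000,6.410)–(2.704,6.000)
cell (3,2): code 0010 → (3.000,2.949)–(3.062,3.000)
cell (3,3): code 0001 → (3.062,3.000)–(3.000,3.062)
cell (3,5): code 0110 → (3.000,5.475)–(4.000,5.401)
cell (3,6): code 1001 → (4.000,6.490)–(3.000,6.410)
cell (4,5): code 0010 → (4.000,5.401)–(4.366,6.000)
cell (4,6): code 0001 → (4.366,6.000)–(4.000,6.490)
total: 16 segments, chained into 3 closed loop(s), length Σ = 7.543193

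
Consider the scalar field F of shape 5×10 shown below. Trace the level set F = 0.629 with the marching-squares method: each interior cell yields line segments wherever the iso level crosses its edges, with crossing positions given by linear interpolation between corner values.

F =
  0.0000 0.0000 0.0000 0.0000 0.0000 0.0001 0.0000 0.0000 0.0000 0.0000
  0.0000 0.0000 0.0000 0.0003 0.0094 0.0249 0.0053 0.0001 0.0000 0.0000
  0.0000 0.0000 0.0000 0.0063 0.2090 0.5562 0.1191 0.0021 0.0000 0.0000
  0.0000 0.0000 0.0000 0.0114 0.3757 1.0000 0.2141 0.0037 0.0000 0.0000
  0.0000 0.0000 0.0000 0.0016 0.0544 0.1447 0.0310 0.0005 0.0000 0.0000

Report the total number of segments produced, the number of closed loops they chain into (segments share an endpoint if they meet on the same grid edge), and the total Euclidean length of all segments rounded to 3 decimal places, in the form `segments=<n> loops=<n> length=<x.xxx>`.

segments=4 loops=1 length=3.363

cell (2,4): code 0100 → (2.164,5.000)–(3.000,4.406)
cell (2,5): code 1000 → (3.000,5.472)–(2.164,5.000)
cell (3,4): code 0010 → (3.000,4.406)–(3.434,5.000)
cell (3,5): code 0001 → (3.434,5.000)–(3.000,5.472)
total: 4 segments, chained into 1 closed loop(s), length Σ = 3.362535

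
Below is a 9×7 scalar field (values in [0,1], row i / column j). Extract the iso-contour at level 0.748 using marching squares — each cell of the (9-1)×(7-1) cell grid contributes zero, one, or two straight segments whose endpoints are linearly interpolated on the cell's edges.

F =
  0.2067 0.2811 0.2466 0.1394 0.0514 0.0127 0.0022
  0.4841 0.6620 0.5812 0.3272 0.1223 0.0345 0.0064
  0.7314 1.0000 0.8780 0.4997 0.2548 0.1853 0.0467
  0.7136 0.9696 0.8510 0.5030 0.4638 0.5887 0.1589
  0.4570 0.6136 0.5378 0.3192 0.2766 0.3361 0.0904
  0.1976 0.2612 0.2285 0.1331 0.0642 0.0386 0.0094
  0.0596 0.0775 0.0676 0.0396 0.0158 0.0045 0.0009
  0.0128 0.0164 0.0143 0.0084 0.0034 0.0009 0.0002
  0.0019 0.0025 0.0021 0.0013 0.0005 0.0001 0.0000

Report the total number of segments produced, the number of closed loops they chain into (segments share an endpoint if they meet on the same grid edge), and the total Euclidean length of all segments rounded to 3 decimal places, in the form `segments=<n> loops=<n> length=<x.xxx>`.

segments=8 loops=1 length=7.356

cell (1,0): code 0100 → (1.254,1.000)–(2.000,0.062)
cell (1,1): code 1100 → (1.562,2.000)–(1.254,1.000)
cell (1,2): code 1000 → (2.000,2.344)–(1.562,2.000)
cell (2,0): code 0110 → (2.000,0.062)–(3.000,0.134)
cell (2,2): code 1001 → (3.000,2.296)–(2.000,2.344)
cell (3,0): code 0010 → (3.000,0.134)–(3.622,1.000)
cell (3,1): code 0011 → (3.622,1.000)–(3.329,2.000)
cell (3,2): code 0001 → (3.329,2.000)–(3.000,2.296)
total: 8 segments, chained into 1 closed loop(s), length Σ = 7.355929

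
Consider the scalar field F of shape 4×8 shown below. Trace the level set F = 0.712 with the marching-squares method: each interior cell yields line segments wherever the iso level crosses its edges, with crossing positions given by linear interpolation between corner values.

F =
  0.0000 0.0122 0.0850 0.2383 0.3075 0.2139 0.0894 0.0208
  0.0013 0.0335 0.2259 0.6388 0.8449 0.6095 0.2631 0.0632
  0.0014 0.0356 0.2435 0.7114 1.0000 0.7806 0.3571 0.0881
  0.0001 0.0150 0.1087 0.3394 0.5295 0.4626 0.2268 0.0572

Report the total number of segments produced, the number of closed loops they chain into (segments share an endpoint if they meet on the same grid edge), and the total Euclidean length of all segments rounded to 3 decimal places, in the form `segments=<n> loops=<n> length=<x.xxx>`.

cell (0,3): code 0100 → (0.753,4.000)–(1.000,3.355)
cell (0,4): code 1000 → (1.000,4.565)–(0.753,4.000)
cell (1,3): code 0110 → (1.000,3.355)–(2.000,3.002)
cell (1,4): code 1101 → (1.599,5.000)–(1.000,4.565)
cell (1,5): code 1000 → (2.000,5.162)–(1.599,5.000)
cell (2,3): code 0010 → (2.000,3.002)–(2.612,4.000)
cell (2,4): code 0011 → (2.612,4.000)–(2.216,5.000)
cell (2,5): code 0001 → (2.216,5.000)–(2.000,5.162)
total: 8 segments, chained into 1 closed loop(s), length Σ = 6.056669

segments=8 loops=1 length=6.057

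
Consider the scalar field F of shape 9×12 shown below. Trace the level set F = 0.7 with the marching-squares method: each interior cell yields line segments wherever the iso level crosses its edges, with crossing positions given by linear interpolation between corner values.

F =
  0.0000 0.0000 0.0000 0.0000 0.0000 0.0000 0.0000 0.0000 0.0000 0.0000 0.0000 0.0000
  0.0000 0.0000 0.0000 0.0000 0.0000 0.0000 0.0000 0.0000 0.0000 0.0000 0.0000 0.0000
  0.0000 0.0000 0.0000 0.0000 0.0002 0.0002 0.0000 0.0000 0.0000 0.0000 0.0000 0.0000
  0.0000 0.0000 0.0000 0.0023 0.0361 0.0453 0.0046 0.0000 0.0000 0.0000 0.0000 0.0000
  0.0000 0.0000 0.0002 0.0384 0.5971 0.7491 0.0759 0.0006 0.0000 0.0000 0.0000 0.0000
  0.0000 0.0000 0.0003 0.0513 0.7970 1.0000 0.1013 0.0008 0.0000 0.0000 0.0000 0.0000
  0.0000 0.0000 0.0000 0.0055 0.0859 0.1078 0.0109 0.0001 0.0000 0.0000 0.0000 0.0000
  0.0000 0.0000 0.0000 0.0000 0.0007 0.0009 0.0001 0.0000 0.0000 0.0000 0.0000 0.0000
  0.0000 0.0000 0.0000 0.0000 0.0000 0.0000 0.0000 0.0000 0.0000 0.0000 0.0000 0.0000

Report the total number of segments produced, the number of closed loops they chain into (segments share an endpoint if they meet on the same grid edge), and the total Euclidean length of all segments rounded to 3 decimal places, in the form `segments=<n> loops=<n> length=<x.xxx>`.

cell (3,4): code 0100 → (3.930,5.000)–(4.000,4.677)
cell (3,5): code 1000 → (4.000,5.073)–(3.930,5.000)
cell (4,3): code 0100 → (4.515,4.000)–(5.000,3.870)
cell (4,4): code 1110 → (4.000,4.677)–(4.515,4.000)
cell (4,5): code 1001 → (5.000,5.334)–(4.000,5.073)
cell (5,3): code 0010 → (5.000,3.870)–(5.136,4.000)
cell (5,4): code 0011 → (5.136,4.000)–(5.336,5.000)
cell (5,5): code 0001 → (5.336,5.000)–(5.000,5.334)
total: 8 segments, chained into 1 closed loop(s), length Σ = 4.499769

segments=8 loops=1 length=4.500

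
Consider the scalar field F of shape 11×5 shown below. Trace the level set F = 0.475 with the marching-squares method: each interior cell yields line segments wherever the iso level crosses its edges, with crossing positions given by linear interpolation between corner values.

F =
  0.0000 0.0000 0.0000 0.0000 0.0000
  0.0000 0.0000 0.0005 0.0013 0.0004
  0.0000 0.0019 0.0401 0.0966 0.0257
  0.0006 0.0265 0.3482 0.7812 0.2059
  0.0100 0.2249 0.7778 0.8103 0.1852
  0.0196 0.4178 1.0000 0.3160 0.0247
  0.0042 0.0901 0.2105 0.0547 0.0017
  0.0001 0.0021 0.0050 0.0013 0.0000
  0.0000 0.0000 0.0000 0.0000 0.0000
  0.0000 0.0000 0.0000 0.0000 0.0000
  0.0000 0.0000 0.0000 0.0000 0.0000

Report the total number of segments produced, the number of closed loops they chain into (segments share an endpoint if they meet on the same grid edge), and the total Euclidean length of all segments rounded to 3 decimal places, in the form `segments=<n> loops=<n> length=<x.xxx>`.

cell (2,2): code 0100 → (2.553,3.000)–(3.000,2.293)
cell (2,3): code 1000 → (3.000,3.532)–(2.553,3.000)
cell (3,1): code 0100 → (3.295,2.000)–(4.000,1.452)
cell (3,2): code 1110 → (3.000,2.293)–(3.295,2.000)
cell (3,3): code 1001 → (4.000,3.536)–(3.000,3.532)
cell (4,1): code 0110 → (4.000,1.452)–(5.000,1.098)
cell (4,2): code 1011 → (5.000,2.768)–(4.678,3.000)
cell (4,3): code 0001 → (4.678,3.000)–(4.000,3.536)
cell (5,1): code 0010 → (5.000,1.098)–(5.665,2.000)
cell (5,2): code 0001 → (5.665,2.000)–(5.000,2.768)
total: 10 segments, chained into 1 closed loop(s), length Σ = 8.298803

segments=10 loops=1 length=8.299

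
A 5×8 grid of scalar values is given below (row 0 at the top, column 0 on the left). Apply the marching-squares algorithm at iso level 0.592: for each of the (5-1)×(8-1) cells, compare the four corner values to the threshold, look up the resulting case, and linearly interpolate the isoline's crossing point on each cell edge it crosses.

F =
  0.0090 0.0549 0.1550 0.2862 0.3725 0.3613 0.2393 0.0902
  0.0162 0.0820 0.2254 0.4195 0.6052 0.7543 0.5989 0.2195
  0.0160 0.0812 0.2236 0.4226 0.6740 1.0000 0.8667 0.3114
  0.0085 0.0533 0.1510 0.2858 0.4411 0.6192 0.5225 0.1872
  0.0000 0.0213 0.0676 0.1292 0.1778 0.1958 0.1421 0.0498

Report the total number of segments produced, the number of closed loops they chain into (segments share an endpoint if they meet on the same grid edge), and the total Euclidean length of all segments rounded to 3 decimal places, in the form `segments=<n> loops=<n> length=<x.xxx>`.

cell (0,3): code 0100 → (0.943,4.000)–(1.000,3.929)
cell (0,4): code 1100 → (0.587,5.000)–(0.943,4.000)
cell (0,5): code 1100 → (0.981,6.000)–(0.587,5.000)
cell (0,6): code 1000 → (1.000,6.018)–(0.981,6.000)
cell (1,3): code 0110 → (1.000,3.929)–(2.000,3.674)
cell (1,6): code 1001 → (2.000,6.495)–(1.000,6.018)
cell (2,3): code 0010 → (2.000,3.674)–(2.352,4.000)
cell (2,4): code 0111 → (2.352,4.000)–(3.000,4.847)
cell (2,5): code 1011 → (3.000,5.281)–(2.798,6.000)
cell (2,6): code 0001 → (2.798,6.000)–(2.000,6.495)
cell (3,4): code 0010 → (3.000,4.847)–(3.064,5.000)
cell (3,5): code 0001 → (3.064,5.000)–(3.000,5.281)
total: 12 segments, chained into 1 closed loop(s), length Σ = 8.079714

segments=12 loops=1 length=8.080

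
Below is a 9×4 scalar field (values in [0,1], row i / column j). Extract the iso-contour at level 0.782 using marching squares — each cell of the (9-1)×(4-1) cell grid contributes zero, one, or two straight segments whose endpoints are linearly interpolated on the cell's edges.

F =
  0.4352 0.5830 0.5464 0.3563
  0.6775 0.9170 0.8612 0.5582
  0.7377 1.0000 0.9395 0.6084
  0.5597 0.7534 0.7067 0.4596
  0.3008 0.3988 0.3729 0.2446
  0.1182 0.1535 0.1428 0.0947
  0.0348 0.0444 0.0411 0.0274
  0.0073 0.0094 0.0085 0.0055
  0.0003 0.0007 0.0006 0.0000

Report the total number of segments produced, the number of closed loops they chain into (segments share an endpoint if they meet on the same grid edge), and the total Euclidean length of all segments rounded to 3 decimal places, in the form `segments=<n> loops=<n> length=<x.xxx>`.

segments=8 loops=1 length=7.188

cell (0,0): code 0100 → (0.596,1.000)–(1.000,0.436)
cell (0,1): code 1100 → (0.748,2.000)–(0.596,1.000)
cell (0,2): code 1000 → (1.000,2.261)–(0.748,2.000)
cell (1,0): code 0110 → (1.000,0.436)–(2.000,0.169)
cell (1,2): code 1001 → (2.000,2.476)–(1.000,2.261)
cell (2,0): code 0010 → (2.000,0.169)–(2.884,1.000)
cell (2,1): code 0011 → (2.884,1.000)–(2.677,2.000)
cell (2,2): code 0001 → (2.677,2.000)–(2.000,2.476)
total: 8 segments, chained into 1 closed loop(s), length Σ = 7.187526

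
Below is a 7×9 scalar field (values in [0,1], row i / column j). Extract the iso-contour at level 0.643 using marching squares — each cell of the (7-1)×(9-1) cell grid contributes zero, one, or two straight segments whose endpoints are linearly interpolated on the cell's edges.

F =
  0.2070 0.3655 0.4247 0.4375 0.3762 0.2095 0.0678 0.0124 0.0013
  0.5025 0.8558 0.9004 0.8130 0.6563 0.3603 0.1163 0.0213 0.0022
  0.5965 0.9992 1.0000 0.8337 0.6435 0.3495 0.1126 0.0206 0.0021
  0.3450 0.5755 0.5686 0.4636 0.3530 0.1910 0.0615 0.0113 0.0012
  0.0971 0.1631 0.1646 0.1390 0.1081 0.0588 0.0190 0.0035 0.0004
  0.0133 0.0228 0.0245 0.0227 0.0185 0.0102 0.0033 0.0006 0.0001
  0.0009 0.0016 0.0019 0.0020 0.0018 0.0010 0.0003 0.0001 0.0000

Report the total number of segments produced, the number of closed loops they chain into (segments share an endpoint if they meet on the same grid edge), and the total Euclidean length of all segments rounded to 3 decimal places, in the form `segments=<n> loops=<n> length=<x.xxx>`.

cell (0,0): code 0100 → (0.566,1.000)–(1.000,0.398)
cell (0,1): code 1100 → (0.459,2.000)–(0.566,1.000)
cell (0,2): code 1100 → (0.547,3.000)–(0.459,2.000)
cell (0,3): code 1100 → (0.953,4.000)–(0.547,3.000)
cell (0,4): code 1000 → (1.000,4.045)–(0.953,4.000)
cell (1,0): code 0110 → (1.000,0.398)–(2.000,0.115)
cell (1,4): code 1001 → (2.000,4.002)–(1.000,4.045)
cell (2,0): code 0010 → (2.000,0.115)–(2.841,1.000)
cell (2,1): code 0011 → (2.841,1.000)–(2.828,2.000)
cell (2,2): code 0011 → (2.828,2.000)–(2.515,3.000)
cell (2,3): code 0011 → (2.515,3.000)–(2.002,4.000)
cell (2,4): code 0001 → (2.002,4.000)–(2.000,4.002)
total: 12 segments, chained into 1 closed loop(s), length Σ = 10.330968

segments=12 loops=1 length=10.331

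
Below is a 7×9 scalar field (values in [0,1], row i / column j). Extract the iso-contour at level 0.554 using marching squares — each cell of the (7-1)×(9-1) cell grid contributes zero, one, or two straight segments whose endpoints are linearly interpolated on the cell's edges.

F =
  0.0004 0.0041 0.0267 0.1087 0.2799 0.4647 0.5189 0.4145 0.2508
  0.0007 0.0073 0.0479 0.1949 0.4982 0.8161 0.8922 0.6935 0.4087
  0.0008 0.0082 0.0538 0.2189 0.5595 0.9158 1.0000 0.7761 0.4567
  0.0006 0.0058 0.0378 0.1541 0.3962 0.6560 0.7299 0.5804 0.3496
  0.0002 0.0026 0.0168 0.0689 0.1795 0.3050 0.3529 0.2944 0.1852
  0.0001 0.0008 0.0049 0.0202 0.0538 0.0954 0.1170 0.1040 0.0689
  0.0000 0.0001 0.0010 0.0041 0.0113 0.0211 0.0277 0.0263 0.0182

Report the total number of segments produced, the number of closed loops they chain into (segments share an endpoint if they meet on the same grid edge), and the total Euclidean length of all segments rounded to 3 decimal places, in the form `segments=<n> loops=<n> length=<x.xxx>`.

segments=14 loops=1 length=10.997

cell (0,4): code 0100 → (0.254,5.000)–(1.000,4.176)
cell (0,5): code 1100 → (0.094,6.000)–(0.254,5.000)
cell (0,6): code 1100 → (0.500,7.000)–(0.094,6.000)
cell (0,7): code 1000 → (1.000,7.490)–(0.500,7.000)
cell (1,3): code 0100 → (1.910,4.000)–(2.000,3.984)
cell (1,4): code 1110 → (1.000,4.176)–(1.910,4.000)
cell (1,7): code 1001 → (2.000,7.695)–(1.000,7.490)
cell (2,3): code 0010 → (2.000,3.984)–(2.034,4.000)
cell (2,4): code 0111 → (2.034,4.000)–(3.000,4.607)
cell (2,7): code 1001 → (3.000,7.114)–(2.000,7.695)
cell (3,4): code 0010 → (3.000,4.607)–(3.291,5.000)
cell (3,5): code 0011 → (3.291,5.000)–(3.467,6.000)
cell (3,6): code 0011 → (3.467,6.000)–(3.092,7.000)
cell (3,7): code 0001 → (3.092,7.000)–(3.000,7.114)
total: 14 segments, chained into 1 closed loop(s), length Σ = 10.996636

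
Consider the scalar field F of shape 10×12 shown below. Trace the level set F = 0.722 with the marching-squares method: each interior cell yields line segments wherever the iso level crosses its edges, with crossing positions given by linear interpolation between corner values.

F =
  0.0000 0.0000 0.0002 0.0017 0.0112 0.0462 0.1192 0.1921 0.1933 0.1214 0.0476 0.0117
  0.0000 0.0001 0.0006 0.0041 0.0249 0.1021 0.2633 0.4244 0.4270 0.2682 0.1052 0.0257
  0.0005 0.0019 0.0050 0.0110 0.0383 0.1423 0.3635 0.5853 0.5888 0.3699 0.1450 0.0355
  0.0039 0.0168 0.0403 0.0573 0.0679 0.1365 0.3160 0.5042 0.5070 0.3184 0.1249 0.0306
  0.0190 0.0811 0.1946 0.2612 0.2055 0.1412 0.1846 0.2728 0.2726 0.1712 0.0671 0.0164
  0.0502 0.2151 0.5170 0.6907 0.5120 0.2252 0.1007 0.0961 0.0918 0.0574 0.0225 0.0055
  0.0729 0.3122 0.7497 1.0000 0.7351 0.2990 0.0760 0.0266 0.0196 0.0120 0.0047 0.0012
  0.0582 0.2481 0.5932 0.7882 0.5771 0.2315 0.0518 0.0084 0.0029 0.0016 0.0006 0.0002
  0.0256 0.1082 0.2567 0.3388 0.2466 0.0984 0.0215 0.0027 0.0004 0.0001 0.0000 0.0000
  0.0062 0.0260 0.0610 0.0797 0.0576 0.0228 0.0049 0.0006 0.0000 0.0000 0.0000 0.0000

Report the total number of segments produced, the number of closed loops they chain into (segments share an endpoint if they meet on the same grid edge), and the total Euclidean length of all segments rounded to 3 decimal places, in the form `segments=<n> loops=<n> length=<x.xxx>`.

segments=10 loops=1 length=5.968

cell (5,1): code 0100 → (5.881,2.000)–(6.000,1.937)
cell (5,2): code 1100 → (5.101,3.000)–(5.881,2.000)
cell (5,3): code 1100 → (5.941,4.000)–(5.101,3.000)
cell (5,4): code 1000 → (6.000,4.030)–(5.941,4.000)
cell (6,1): code 0010 → (6.000,1.937)–(6.177,2.000)
cell (6,2): code 0111 → (6.177,2.000)–(7.000,2.661)
cell (6,3): code 1011 → (7.000,3.314)–(6.083,4.000)
cell (6,4): code 0001 → (6.083,4.000)–(6.000,4.030)
cell (7,2): code 0010 → (7.000,2.661)–(7.147,3.000)
cell (7,3): code 0001 → (7.147,3.000)–(7.000,3.314)
total: 10 segments, chained into 1 closed loop(s), length Σ = 5.968405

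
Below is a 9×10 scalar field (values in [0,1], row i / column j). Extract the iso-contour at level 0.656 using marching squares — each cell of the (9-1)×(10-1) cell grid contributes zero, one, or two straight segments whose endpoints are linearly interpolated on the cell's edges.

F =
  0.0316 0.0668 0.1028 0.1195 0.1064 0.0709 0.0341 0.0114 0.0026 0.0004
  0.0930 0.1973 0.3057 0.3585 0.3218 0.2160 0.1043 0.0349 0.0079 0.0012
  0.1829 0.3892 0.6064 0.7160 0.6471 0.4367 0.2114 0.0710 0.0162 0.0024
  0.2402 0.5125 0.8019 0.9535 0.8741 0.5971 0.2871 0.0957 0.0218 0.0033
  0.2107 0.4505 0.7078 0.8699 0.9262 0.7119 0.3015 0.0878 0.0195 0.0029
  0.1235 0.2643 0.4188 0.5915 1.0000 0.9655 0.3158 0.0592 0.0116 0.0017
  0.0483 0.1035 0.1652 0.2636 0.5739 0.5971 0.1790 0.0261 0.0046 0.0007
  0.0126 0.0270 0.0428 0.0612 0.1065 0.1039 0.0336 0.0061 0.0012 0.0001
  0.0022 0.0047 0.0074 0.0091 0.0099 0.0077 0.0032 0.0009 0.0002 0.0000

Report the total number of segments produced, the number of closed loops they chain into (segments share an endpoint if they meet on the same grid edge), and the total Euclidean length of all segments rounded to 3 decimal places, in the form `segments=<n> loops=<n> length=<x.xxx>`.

cell (1,2): code 0100 → (1.832,3.000)–(2.000,2.453)
cell (1,3): code 1000 → (2.000,3.871)–(1.832,3.000)
cell (2,1): code 0100 → (2.254,2.000)–(3.000,1.496)
cell (2,2): code 1110 → (2.000,2.453)–(2.254,2.000)
cell (2,3): code 1101 → (2.039,4.000)–(2.000,3.871)
cell (2,4): code 1000 → (3.000,4.787)–(2.039,4.000)
cell (3,1): code 0110 → (3.000,1.496)–(4.000,1.799)
cell (3,4): code 1101 → (3.513,5.000)–(3.000,4.787)
cell (3,5): code 1000 → (4.000,5.136)–(3.513,5.000)
cell (4,1): code 0010 → (4.000,1.799)–(4.179,2.000)
cell (4,2): code 0011 → (4.179,2.000)–(4.768,3.000)
cell (4,3): code 0111 → (4.768,3.000)–(5.000,3.158)
cell (4,5): code 1001 → (5.000,5.476)–(4.000,5.136)
cell (5,3): code 0010 → (5.000,3.158)–(5.807,4.000)
cell (5,4): code 0011 → (5.807,4.000)–(5.840,5.000)
cell (5,5): code 0001 → (5.840,5.000)–(5.000,5.476)
total: 16 segments, chained into 1 closed loop(s), length Σ = 12.261635

segments=16 loops=1 length=12.262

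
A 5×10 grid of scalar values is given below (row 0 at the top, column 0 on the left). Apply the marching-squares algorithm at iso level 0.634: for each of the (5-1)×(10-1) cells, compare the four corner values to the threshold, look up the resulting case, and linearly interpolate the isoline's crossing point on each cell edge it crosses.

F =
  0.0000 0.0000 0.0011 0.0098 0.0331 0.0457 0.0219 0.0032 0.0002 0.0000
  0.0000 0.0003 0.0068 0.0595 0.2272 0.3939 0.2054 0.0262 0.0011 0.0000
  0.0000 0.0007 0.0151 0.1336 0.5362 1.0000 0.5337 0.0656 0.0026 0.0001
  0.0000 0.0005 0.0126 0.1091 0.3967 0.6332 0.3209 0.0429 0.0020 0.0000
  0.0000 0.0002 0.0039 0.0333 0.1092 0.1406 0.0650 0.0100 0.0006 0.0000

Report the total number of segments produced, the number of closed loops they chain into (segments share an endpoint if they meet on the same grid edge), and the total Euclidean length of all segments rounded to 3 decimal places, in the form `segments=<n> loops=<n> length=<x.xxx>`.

cell (1,4): code 0100 → (1.396,5.000)–(2.000,4.211)
cell (1,5): code 1000 → (2.000,5.785)–(1.396,5.000)
cell (2,4): code 0010 → (2.000,4.211)–(2.998,5.000)
cell (2,5): code 0001 → (2.998,5.000)–(2.000,5.785)
total: 4 segments, chained into 1 closed loop(s), length Σ = 4.525669

segments=4 loops=1 length=4.526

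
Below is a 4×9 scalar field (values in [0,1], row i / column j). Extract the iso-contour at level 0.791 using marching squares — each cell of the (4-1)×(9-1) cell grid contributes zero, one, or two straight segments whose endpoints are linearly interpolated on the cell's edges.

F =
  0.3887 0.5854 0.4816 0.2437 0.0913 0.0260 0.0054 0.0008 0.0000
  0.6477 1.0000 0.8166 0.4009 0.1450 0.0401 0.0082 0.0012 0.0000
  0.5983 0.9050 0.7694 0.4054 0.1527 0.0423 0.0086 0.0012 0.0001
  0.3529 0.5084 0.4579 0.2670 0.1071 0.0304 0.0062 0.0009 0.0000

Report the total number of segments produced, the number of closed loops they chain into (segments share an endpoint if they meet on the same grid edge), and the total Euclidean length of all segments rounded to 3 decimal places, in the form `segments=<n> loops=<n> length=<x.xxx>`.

segments=8 loops=1 length=5.377

cell (0,0): code 0100 → (0.496,1.000)–(1.000,0.407)
cell (0,1): code 1100 → (0.924,2.000)–(0.496,1.000)
cell (0,2): code 1000 → (1.000,2.062)–(0.924,2.000)
cell (1,0): code 0110 → (1.000,0.407)–(2.000,0.628)
cell (1,1): code 1011 → (2.000,1.841)–(1.542,2.000)
cell (1,2): code 0001 → (1.542,2.000)–(1.000,2.062)
cell (2,0): code 0010 → (2.000,0.628)–(2.287,1.000)
cell (2,1): code 0001 → (2.287,1.000)–(2.000,1.841)
total: 8 segments, chained into 1 closed loop(s), length Σ = 5.377286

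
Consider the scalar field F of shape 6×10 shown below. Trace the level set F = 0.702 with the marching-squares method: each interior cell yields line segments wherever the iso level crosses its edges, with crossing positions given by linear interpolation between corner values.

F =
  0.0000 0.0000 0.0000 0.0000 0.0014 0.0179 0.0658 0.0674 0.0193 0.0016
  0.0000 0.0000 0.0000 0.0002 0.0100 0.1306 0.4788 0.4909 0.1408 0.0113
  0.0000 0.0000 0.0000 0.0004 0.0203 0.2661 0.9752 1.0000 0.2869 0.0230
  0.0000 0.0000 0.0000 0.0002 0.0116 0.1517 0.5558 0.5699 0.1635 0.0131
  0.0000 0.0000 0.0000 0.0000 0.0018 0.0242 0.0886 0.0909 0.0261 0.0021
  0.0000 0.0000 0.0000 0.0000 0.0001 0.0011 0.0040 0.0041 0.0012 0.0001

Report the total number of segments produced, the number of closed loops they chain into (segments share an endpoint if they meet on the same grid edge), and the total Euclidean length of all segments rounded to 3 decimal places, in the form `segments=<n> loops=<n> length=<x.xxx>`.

cell (1,5): code 0100 → (1.450,6.000)–(2.000,5.615)
cell (1,6): code 1100 → (1.415,7.000)–(1.450,6.000)
cell (1,7): code 1000 → (2.000,7.418)–(1.415,7.000)
cell (2,5): code 0010 → (2.000,5.615)–(2.651,6.000)
cell (2,6): code 0011 → (2.651,6.000)–(2.693,7.000)
cell (2,7): code 0001 → (2.693,7.000)–(2.000,7.418)
total: 6 segments, chained into 1 closed loop(s), length Σ = 4.958445

segments=6 loops=1 length=4.958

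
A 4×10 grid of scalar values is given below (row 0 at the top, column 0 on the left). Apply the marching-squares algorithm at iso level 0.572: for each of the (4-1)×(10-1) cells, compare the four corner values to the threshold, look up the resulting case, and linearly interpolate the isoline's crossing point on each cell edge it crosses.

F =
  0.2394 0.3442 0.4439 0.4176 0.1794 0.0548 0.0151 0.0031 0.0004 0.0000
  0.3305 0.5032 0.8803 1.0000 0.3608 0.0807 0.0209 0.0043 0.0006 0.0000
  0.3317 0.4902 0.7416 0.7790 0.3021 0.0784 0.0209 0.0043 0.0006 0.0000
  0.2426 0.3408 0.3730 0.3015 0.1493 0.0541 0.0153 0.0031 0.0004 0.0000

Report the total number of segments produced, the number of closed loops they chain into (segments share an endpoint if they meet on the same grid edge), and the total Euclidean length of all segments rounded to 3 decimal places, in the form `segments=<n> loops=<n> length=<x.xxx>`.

cell (0,1): code 0100 → (0.294,2.000)–(1.000,1.182)
cell (0,2): code 1100 → (0.265,3.000)–(0.294,2.000)
cell (0,3): code 1000 → (1.000,3.670)–(0.265,3.000)
cell (1,1): code 0110 → (1.000,1.182)–(2.000,1.325)
cell (1,3): code 1001 → (2.000,3.434)–(1.000,3.670)
cell (2,1): code 0010 → (2.000,1.325)–(2.460,2.000)
cell (2,2): code 0011 → (2.460,2.000)–(2.434,3.000)
cell (2,3): code 0001 → (2.434,3.000)–(2.000,3.434)
total: 8 segments, chained into 1 closed loop(s), length Σ = 7.543027

segments=8 loops=1 length=7.543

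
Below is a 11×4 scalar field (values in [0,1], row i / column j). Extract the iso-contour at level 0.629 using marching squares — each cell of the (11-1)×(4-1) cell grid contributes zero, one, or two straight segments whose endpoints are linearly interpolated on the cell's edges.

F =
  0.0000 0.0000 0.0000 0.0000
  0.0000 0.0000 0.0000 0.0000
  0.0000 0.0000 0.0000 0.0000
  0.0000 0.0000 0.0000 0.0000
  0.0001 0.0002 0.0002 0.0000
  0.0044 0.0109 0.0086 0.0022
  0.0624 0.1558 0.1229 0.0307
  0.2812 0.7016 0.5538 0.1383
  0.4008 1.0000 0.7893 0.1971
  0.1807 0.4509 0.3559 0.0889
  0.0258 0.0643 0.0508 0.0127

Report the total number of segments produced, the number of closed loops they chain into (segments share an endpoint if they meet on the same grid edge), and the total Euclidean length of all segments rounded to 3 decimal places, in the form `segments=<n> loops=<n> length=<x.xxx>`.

cell (6,0): code 0100 → (6.867,1.000)–(7.000,0.827)
cell (6,1): code 1000 → (7.000,1.491)–(6.867,1.000)
cell (7,0): code 0110 → (7.000,0.827)–(8.000,0.381)
cell (7,1): code 1101 → (7.319,2.000)–(7.000,1.491)
cell (7,2): code 1000 → (8.000,2.271)–(7.319,2.000)
cell (8,0): code 0010 → (8.000,0.381)–(8.676,1.000)
cell (8,1): code 0011 → (8.676,1.000)–(8.370,2.000)
cell (8,2): code 0001 → (8.370,2.000)–(8.000,2.271)
total: 8 segments, chained into 1 closed loop(s), length Σ = 5.575726

segments=8 loops=1 length=5.576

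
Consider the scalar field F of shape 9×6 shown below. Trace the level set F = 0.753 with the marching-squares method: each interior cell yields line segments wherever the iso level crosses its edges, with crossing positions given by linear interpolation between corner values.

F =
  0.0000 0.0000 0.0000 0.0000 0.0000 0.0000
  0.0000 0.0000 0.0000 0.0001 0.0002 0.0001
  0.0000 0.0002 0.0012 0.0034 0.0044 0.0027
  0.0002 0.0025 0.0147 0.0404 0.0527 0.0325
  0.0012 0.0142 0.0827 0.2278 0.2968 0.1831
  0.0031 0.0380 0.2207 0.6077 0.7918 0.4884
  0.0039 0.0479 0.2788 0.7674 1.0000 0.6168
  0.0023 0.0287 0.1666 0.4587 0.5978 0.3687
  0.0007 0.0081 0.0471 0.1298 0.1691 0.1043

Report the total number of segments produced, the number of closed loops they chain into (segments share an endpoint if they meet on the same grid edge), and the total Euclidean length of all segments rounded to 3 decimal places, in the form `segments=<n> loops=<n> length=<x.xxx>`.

cell (4,3): code 0100 → (4.922,4.000)–(5.000,3.789)
cell (4,4): code 1000 → (5.000,4.128)–(4.922,4.000)
cell (5,2): code 0100 → (5.910,3.000)–(6.000,2.971)
cell (5,3): code 1110 → (5.000,3.789)–(5.910,3.000)
cell (5,4): code 1001 → (6.000,4.645)–(5.000,4.128)
cell (6,2): code 0010 → (6.000,2.971)–(6.047,3.000)
cell (6,3): code 0011 → (6.047,3.000)–(6.614,4.000)
cell (6,4): code 0001 → (6.614,4.000)–(6.000,4.645)
total: 8 segments, chained into 1 closed loop(s), length Σ = 4.895027

segments=8 loops=1 length=4.895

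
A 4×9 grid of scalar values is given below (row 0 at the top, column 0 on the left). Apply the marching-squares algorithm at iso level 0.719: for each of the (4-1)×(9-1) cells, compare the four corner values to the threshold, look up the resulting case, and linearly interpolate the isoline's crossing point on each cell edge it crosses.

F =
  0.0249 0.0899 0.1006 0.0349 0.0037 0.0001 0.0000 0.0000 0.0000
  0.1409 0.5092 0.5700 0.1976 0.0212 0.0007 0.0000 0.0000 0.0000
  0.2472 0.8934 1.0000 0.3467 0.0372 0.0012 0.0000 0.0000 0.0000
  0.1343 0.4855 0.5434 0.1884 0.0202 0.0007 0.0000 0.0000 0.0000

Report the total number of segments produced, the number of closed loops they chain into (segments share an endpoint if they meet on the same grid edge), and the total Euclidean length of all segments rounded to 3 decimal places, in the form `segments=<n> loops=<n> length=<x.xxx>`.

cell (1,0): code 0100 → (1.546,1.000)–(2.000,0.730)
cell (1,1): code 1100 → (1.347,2.000)–(1.546,1.000)
cell (1,2): code 1000 → (2.000,2.430)–(1.347,2.000)
cell (2,0): code 0010 → (2.000,0.730)–(2.428,1.000)
cell (2,1): code 0011 → (2.428,1.000)–(2.615,2.000)
cell (2,2): code 0001 → (2.615,2.000)–(2.000,2.430)
total: 6 segments, chained into 1 closed loop(s), length Σ = 4.604091

segments=6 loops=1 length=4.604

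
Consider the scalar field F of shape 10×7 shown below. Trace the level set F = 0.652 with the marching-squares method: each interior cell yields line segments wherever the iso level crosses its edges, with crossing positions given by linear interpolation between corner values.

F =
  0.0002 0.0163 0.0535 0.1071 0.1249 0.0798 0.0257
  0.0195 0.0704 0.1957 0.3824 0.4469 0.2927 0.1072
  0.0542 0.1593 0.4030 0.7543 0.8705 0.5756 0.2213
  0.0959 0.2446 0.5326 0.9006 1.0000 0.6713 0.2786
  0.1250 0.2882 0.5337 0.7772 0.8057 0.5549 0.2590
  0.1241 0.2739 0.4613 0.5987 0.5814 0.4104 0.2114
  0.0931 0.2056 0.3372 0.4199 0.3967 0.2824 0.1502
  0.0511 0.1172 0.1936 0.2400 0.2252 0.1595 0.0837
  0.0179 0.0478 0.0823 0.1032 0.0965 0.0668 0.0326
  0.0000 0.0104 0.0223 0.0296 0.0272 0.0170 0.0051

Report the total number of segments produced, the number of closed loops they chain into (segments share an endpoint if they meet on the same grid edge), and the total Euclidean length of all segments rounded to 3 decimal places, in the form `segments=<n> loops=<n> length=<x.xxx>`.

segments=12 loops=1 length=9.345

cell (1,2): code 0100 → (1.725,3.000)–(2.000,2.709)
cell (1,3): code 1100 → (1.484,4.000)–(1.725,3.000)
cell (1,4): code 1000 → (2.000,4.741)–(1.484,4.000)
cell (2,2): code 0110 → (2.000,2.709)–(3.000,2.324)
cell (2,4): code 1101 → (2.798,5.000)–(2.000,4.741)
cell (2,5): code 1000 → (3.000,5.049)–(2.798,5.000)
cell (3,2): code 0110 → (3.000,2.324)–(4.000,2.486)
cell (3,4): code 1011 → (4.000,4.613)–(3.166,5.000)
cell (3,5): code 0001 → (3.166,5.000)–(3.000,5.049)
cell (4,2): code 0010 → (4.000,2.486)–(4.701,3.000)
cell (4,3): code 0011 → (4.701,3.000)–(4.685,4.000)
cell (4,4): code 0001 → (4.685,4.000)–(4.000,4.613)
total: 12 segments, chained into 1 closed loop(s), length Σ = 9.344798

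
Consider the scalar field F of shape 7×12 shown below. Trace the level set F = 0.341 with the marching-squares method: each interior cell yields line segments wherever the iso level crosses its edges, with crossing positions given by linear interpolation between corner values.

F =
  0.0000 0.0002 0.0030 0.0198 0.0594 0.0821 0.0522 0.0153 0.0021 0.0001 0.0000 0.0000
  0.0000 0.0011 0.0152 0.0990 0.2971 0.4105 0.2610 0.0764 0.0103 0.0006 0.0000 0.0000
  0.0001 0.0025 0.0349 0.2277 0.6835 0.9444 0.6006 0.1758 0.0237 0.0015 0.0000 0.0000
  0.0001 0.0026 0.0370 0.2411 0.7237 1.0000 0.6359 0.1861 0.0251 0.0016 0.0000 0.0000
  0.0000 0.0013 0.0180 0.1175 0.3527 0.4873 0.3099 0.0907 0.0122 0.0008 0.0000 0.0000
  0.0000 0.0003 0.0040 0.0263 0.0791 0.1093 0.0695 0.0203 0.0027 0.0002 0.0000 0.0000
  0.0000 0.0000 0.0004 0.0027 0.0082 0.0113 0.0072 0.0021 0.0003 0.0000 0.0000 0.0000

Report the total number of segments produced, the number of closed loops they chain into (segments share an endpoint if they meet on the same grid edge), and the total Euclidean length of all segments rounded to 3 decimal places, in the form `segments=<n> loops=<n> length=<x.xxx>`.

segments=14 loops=1 length=10.887

cell (0,4): code 0100 → (0.788,5.000)–(1.000,4.387)
cell (0,5): code 1000 → (1.000,5.465)–(0.788,5.000)
cell (1,3): code 0100 → (1.114,4.000)–(2.000,3.249)
cell (1,4): code 1110 → (1.000,4.387)–(1.114,4.000)
cell (1,5): code 1101 → (1.236,6.000)–(1.000,5.465)
cell (1,6): code 1000 → (2.000,6.611)–(1.236,6.000)
cell (2,3): code 0110 → (2.000,3.249)–(3.000,3.207)
cell (2,6): code 1001 → (3.000,6.656)–(2.000,6.611)
cell (3,3): code 0110 → (3.000,3.207)–(4.000,3.950)
cell (3,5): code 1011 → (4.000,5.825)–(3.905,6.000)
cell (3,6): code 0001 → (3.905,6.000)–(3.000,6.656)
cell (4,3): code 0010 → (4.000,3.950)–(4.043,4.000)
cell (4,4): code 0011 → (4.043,4.000)–(4.387,5.000)
cell (4,5): code 0001 → (4.387,5.000)–(4.000,5.825)
total: 14 segments, chained into 1 closed loop(s), length Σ = 10.886815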